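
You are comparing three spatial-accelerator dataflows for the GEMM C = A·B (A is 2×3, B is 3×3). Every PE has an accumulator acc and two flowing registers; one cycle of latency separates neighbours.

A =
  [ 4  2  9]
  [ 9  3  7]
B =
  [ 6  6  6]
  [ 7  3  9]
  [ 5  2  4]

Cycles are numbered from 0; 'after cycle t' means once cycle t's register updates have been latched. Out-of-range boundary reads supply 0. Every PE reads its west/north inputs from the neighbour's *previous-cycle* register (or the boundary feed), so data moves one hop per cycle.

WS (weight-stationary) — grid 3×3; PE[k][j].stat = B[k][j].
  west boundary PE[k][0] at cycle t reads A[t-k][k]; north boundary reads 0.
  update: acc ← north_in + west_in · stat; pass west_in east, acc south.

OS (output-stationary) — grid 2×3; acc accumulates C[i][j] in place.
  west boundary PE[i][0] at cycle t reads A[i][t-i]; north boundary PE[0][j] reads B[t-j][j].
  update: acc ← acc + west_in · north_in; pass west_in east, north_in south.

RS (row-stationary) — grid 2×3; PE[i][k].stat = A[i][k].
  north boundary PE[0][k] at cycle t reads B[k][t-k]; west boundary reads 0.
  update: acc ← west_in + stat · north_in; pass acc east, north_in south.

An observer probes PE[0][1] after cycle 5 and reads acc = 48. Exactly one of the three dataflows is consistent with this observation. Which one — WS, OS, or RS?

dataflow = OS

WS [3×3] PE[0][1] across cycles:
  after 0 — PE[0][1] acc=0, pass-E 0, pass-S 0
  after 1 — PE[0][1] acc=24, pass-E 4, pass-S 24
  after 2 — PE[0][1] acc=54, pass-E 9, pass-S 54
  after 3 — PE[0][1] acc=0, pass-E 0, pass-S 0
  after 4 — PE[0][1] acc=0, pass-E 0, pass-S 0
  after 5 — PE[0][1] acc=0, pass-E 0, pass-S 0
OS [2×3] PE[0][1] across cycles:
  after 0 — PE[0][1] acc=0, pass-E 0, pass-S 0
  after 1 — PE[0][1] acc=24, pass-E 4, pass-S 6
  after 2 — PE[0][1] acc=30, pass-E 2, pass-S 3
  after 3 — PE[0][1] acc=48, pass-E 9, pass-S 2
  after 4 — PE[0][1] acc=48, pass-E 0, pass-S 0
  after 5 — PE[0][1] acc=48, pass-E 0, pass-S 0
RS [2×3] PE[0][1] across cycles:
  after 0 — PE[0][1] acc=0, pass-E 0, pass-S 0
  after 1 — PE[0][1] acc=38, pass-E 38, pass-S 7
  after 2 — PE[0][1] acc=30, pass-E 30, pass-S 3
  after 3 — PE[0][1] acc=42, pass-E 42, pass-S 9
  after 4 — PE[0][1] acc=0, pass-E 0, pass-S 0
  after 5 — PE[0][1] acc=0, pass-E 0, pass-S 0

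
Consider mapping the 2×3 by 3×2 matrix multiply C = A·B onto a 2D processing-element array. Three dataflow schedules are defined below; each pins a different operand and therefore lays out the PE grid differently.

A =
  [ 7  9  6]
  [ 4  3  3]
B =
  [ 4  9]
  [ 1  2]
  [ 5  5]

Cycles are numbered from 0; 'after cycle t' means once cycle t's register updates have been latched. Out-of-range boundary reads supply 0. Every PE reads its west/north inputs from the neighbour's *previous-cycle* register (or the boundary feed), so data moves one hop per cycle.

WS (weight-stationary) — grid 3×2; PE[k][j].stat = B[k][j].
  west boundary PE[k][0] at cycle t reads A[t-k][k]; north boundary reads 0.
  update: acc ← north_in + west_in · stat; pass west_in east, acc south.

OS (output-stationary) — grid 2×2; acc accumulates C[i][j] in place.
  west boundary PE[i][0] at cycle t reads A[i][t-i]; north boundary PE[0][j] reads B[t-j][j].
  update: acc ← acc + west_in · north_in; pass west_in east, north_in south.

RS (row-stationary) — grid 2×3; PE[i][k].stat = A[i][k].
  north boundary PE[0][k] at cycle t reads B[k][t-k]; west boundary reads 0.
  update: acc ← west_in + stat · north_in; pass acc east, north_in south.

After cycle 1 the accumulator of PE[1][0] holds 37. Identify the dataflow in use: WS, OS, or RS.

WS [3×2] PE[1][0] across cycles:
  t=0 PE[1][0]: acc=0 h=0 v=0
  t=1 PE[1][0]: acc=37 h=9 v=37
OS [2×2] PE[1][0] across cycles:
  t=0 PE[1][0]: acc=0 h=0 v=0
  t=1 PE[1][0]: acc=16 h=4 v=4
RS [2×3] PE[1][0] across cycles:
  t=0 PE[1][0]: acc=0 h=0 v=0
  t=1 PE[1][0]: acc=16 h=16 v=4

dataflow = WS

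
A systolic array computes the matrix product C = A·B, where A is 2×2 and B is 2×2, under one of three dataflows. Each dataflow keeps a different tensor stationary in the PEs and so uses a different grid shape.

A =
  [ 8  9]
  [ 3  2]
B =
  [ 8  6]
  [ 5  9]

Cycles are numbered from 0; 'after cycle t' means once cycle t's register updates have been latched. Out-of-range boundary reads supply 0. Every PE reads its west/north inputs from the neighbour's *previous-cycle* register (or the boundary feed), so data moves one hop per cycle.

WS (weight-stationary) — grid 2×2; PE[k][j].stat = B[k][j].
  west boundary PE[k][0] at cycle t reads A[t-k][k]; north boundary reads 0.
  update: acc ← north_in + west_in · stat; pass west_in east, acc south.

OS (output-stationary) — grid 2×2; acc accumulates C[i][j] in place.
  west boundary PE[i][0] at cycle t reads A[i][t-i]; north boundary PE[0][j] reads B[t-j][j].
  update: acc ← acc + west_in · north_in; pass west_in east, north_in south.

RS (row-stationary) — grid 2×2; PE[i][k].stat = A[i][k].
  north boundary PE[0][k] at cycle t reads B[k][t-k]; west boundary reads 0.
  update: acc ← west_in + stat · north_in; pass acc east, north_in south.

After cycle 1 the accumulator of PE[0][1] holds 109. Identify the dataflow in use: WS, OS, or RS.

WS [2×2] PE[0][1] across cycles:
  [0] (0,1) acc=0 (h:0 v:0)
  [1] (0,1) acc=48 (h:8 v:48)
OS [2×2] PE[0][1] across cycles:
  [0] (0,1) acc=0 (h:0 v:0)
  [1] (0,1) acc=48 (h:8 v:6)
RS [2×2] PE[0][1] across cycles:
  [0] (0,1) acc=0 (h:0 v:0)
  [1] (0,1) acc=109 (h:109 v:5)

dataflow = RS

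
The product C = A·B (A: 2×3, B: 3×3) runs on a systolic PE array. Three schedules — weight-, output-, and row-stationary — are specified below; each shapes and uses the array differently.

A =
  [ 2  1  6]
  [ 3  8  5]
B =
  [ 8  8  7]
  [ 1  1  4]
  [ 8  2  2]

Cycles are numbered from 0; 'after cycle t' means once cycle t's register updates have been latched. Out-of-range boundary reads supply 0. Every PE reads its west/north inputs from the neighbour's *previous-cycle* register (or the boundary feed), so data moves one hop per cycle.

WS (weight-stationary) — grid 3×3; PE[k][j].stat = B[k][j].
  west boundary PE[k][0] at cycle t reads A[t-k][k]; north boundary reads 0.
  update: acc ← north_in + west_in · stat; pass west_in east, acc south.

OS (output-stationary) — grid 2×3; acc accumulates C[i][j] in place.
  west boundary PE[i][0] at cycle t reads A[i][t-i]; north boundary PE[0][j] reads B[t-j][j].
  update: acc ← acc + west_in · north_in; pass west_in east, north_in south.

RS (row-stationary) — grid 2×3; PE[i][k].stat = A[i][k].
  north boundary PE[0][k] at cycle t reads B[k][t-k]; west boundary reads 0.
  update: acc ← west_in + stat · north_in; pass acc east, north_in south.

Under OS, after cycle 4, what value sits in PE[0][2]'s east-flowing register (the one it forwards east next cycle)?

register = 6

OS on a 2×3 grid — tracing PE[0][2] and its feeders:
  c0 r0c1: 0 / 0 / 0
  c0 r0c2: 0 / 0 / 0
  c1 r0c1: 16 / 2 / 8
  c1 r0c2: 0 / 0 / 0
  c2 r0c1: 17 / 1 / 1
  c2 r0c2: 14 / 2 / 7
  c3 r0c1: 29 / 6 / 2
  c3 r0c2: 18 / 1 / 4
  c4 r0c1: 29 / 0 / 0
  c4 r0c2: 30 / 6 / 2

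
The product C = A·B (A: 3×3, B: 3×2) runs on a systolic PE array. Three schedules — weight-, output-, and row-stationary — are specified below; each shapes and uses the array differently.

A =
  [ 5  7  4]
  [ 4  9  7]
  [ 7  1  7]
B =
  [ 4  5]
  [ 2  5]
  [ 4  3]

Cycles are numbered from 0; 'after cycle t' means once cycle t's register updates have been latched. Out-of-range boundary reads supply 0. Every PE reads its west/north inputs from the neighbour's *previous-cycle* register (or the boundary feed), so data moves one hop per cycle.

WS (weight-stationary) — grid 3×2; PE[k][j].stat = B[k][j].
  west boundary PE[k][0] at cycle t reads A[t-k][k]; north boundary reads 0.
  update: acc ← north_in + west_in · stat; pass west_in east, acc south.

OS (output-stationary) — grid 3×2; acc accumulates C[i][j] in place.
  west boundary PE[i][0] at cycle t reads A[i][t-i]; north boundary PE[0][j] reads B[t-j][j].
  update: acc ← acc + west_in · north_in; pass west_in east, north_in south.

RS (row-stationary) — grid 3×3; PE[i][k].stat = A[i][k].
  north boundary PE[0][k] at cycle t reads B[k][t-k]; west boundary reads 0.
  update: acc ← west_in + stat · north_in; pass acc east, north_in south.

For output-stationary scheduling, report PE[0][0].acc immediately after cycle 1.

OS on a 3×2 grid — tracing PE[0][0] and its feeders:
  c0 r0c0: 20 / 5 / 4
  c1 r0c0: 34 / 7 / 2

PE[0][0].acc = 34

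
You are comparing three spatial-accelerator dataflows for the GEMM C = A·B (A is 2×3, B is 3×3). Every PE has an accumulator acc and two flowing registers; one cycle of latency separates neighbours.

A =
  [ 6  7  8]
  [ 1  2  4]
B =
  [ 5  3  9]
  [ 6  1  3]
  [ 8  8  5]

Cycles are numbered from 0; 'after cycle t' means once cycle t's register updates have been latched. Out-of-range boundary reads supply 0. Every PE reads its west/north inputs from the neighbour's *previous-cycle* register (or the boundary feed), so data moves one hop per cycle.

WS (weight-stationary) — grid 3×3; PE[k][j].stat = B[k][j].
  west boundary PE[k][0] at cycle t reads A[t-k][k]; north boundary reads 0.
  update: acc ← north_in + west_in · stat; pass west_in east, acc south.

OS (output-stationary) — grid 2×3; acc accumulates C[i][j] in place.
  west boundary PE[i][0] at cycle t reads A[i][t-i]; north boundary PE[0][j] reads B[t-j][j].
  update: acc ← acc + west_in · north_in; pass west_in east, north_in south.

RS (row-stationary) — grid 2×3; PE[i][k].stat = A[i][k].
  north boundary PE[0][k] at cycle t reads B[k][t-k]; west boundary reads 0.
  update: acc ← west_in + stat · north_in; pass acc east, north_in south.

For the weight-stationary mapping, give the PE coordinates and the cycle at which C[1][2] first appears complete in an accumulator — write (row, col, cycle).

(row, col, cycle) = (2, 2, 5)

WS — PE[2][2] is where C[1][2] collects:
  0: (2,2).acc=0  regs=<0,0>
  1: (2,2).acc=0  regs=<0,0>
  2: (2,2).acc=0  regs=<0,0>
  3: (2,2).acc=0  regs=<0,0>
  4: (2,2).acc=115  regs=<8,115>
  5: (2,2).acc=35  regs=<4,35>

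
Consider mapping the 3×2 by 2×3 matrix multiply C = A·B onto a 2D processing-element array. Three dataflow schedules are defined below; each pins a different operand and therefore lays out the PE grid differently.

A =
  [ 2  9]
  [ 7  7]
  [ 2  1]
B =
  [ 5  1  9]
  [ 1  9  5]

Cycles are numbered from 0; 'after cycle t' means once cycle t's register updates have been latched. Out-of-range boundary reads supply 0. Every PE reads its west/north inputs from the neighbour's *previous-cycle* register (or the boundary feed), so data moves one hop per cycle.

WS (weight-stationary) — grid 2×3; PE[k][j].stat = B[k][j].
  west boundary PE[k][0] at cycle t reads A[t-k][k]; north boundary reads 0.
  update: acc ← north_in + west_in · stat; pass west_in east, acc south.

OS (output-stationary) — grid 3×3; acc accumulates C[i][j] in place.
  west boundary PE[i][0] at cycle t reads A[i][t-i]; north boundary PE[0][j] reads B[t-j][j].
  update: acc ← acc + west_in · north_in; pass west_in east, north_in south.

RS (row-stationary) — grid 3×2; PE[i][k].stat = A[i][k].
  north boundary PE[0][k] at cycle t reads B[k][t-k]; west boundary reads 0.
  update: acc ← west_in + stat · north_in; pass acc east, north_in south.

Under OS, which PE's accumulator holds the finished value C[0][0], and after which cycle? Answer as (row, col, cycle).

OS: C[0][0] accumulates in PE[0][0]:
  0: (0,0).acc=10  regs=<2,5>
  1: (0,0).acc=19  regs=<9,1>

(row, col, cycle) = (0, 0, 1)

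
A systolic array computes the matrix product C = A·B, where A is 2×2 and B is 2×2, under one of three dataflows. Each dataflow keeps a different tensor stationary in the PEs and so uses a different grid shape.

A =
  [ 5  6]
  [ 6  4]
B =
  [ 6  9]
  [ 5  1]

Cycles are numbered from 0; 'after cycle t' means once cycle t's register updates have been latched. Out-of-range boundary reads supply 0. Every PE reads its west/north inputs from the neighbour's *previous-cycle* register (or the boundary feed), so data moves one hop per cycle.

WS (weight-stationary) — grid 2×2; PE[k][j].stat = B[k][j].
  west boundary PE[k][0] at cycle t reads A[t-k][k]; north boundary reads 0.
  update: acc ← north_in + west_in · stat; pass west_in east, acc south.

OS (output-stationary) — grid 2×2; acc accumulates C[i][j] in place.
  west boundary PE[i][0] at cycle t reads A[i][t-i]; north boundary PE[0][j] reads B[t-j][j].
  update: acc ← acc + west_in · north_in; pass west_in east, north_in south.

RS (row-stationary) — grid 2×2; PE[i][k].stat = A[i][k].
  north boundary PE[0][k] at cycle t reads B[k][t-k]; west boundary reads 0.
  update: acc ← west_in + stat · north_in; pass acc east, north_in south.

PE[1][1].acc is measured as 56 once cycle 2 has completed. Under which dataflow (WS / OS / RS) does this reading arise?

Under WS (2×2), PE[1][1]:
  [0] (1,1) acc=0 (h:0 v:0)
  [1] (1,1) acc=0 (h:0 v:0)
  [2] (1,1) acc=51 (h:6 v:51)
Under OS (2×2), PE[1][1]:
  [0] (1,1) acc=0 (h:0 v:0)
  [1] (1,1) acc=0 (h:0 v:0)
  [2] (1,1) acc=54 (h:6 v:9)
Under RS (2×2), PE[1][1]:
  [0] (1,1) acc=0 (h:0 v:0)
  [1] (1,1) acc=0 (h:0 v:0)
  [2] (1,1) acc=56 (h:56 v:5)

dataflow = RS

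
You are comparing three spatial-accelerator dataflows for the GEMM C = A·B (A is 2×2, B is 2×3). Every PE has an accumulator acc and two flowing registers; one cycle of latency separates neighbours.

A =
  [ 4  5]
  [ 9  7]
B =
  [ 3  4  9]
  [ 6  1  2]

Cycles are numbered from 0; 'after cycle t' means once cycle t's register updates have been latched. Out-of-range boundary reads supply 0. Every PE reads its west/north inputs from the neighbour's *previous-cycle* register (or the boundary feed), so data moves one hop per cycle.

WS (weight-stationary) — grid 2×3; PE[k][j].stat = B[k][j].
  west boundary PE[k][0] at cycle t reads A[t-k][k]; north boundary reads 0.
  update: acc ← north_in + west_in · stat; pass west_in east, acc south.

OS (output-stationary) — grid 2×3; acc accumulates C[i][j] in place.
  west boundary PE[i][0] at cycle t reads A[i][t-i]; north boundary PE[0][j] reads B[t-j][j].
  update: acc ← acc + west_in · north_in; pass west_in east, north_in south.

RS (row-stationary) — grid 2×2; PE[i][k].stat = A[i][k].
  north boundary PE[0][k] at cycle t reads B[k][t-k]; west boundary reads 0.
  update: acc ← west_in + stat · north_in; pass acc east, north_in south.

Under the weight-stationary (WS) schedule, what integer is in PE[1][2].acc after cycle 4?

PE[1][2].acc = 95

WS (2×3). Following PE[1][2] plus its west/north inputs:
  [0] (0,2) acc=0 (h:0 v:0)
  [0] (1,1) acc=0 (h:0 v:0)
  [0] (1,2) acc=0 (h:0 v:0)
  [1] (0,2) acc=0 (h:0 v:0)
  [1] (1,1) acc=0 (h:0 v:0)
  [1] (1,2) acc=0 (h:0 v:0)
  [2] (0,2) acc=36 (h:4 v:36)
  [2] (1,1) acc=21 (h:5 v:21)
  [2] (1,2) acc=0 (h:0 v:0)
  [3] (0,2) acc=81 (h:9 v:81)
  [3] (1,1) acc=43 (h:7 v:43)
  [3] (1,2) acc=46 (h:5 v:46)
  [4] (0,2) acc=0 (h:0 v:0)
  [4] (1,1) acc=0 (h:0 v:0)
  [4] (1,2) acc=95 (h:7 v:95)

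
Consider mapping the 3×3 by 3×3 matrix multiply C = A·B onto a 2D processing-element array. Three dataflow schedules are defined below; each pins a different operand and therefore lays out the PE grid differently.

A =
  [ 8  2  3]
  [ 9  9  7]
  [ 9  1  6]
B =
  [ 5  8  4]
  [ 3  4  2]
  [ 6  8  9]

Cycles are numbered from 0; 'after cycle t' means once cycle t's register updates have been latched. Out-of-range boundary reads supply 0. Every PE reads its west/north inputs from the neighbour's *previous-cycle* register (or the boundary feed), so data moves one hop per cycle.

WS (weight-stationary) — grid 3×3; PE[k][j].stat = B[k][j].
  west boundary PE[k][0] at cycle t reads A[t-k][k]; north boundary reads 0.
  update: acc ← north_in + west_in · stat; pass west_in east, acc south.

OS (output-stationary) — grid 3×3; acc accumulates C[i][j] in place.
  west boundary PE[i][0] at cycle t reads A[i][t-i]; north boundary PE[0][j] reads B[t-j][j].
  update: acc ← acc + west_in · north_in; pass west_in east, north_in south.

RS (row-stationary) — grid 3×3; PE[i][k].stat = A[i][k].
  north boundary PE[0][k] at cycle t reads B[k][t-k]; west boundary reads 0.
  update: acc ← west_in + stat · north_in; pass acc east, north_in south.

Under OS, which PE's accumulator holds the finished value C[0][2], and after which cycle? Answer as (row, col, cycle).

Under OS, C[0][2] lands at PE[0][2]:
  after 0 — PE[0][2] acc=0, pass-E 0, pass-S 0
  after 1 — PE[0][2] acc=0, pass-E 0, pass-S 0
  after 2 — PE[0][2] acc=32, pass-E 8, pass-S 4
  after 3 — PE[0][2] acc=36, pass-E 2, pass-S 2
  after 4 — PE[0][2] acc=63, pass-E 3, pass-S 9

(row, col, cycle) = (0, 2, 4)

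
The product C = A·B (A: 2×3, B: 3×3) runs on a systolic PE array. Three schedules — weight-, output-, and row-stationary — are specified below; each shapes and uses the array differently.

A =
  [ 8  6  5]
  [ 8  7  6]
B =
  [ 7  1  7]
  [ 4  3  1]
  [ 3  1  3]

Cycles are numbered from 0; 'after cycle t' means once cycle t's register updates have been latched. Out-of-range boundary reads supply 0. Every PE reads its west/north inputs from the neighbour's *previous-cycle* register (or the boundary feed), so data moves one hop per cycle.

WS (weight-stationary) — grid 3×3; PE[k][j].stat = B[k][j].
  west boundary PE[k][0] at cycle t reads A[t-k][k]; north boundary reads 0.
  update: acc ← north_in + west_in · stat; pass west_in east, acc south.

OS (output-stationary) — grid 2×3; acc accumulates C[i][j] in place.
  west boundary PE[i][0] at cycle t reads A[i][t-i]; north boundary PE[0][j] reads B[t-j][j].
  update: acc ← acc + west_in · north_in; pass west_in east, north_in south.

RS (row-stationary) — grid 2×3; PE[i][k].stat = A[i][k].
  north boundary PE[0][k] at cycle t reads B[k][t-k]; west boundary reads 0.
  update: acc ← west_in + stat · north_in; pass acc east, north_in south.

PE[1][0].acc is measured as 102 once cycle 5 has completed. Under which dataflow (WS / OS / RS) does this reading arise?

dataflow = OS

WS [3×3] PE[1][0] across cycles:
  after 0 — PE[1][0] acc=0, pass-E 0, pass-S 0
  after 1 — PE[1][0] acc=80, pass-E 6, pass-S 80
  after 2 — PE[1][0] acc=84, pass-E 7, pass-S 84
  after 3 — PE[1][0] acc=0, pass-E 0, pass-S 0
  after 4 — PE[1][0] acc=0, pass-E 0, pass-S 0
  after 5 — PE[1][0] acc=0, pass-E 0, pass-S 0
OS [2×3] PE[1][0] across cycles:
  after 0 — PE[1][0] acc=0, pass-E 0, pass-S 0
  after 1 — PE[1][0] acc=56, pass-E 8, pass-S 7
  after 2 — PE[1][0] acc=84, pass-E 7, pass-S 4
  after 3 — PE[1][0] acc=102, pass-E 6, pass-S 3
  after 4 — PE[1][0] acc=102, pass-E 0, pass-S 0
  after 5 — PE[1][0] acc=102, pass-E 0, pass-S 0
RS [2×3] PE[1][0] across cycles:
  after 0 — PE[1][0] acc=0, pass-E 0, pass-S 0
  after 1 — PE[1][0] acc=56, pass-E 56, pass-S 7
  after 2 — PE[1][0] acc=8, pass-E 8, pass-S 1
  after 3 — PE[1][0] acc=56, pass-E 56, pass-S 7
  after 4 — PE[1][0] acc=0, pass-E 0, pass-S 0
  after 5 — PE[1][0] acc=0, pass-E 0, pass-S 0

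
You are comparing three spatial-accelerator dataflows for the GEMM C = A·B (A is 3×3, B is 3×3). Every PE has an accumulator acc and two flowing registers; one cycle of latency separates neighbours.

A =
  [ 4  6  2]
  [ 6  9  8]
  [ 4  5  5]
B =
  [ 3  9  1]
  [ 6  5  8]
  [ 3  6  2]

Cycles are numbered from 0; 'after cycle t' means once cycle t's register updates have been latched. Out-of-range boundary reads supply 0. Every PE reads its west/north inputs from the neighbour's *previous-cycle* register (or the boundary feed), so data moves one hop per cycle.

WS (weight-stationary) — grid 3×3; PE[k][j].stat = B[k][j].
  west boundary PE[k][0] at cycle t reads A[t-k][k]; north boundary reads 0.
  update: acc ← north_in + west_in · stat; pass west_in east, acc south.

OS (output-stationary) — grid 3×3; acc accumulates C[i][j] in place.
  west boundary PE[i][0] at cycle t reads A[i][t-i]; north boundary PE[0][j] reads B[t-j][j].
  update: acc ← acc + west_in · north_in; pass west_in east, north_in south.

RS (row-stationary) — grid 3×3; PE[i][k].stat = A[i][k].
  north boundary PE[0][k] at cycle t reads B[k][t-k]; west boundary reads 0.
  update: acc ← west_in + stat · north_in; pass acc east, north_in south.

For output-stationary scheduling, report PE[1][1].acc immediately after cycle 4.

OS (3×3). Following PE[1][1] plus its west/north inputs:
  cycle 0: PE[0][1] → acc 0, east 0, south 0
  cycle 0: PE[1][0] → acc 0, east 0, south 0
  cycle 0: PE[1][1] → acc 0, east 0, south 0
  cycle 1: PE[0][1] → acc 36, east 4, south 9
  cycle 1: PE[1][0] → acc 18, east 6, south 3
  cycle 1: PE[1][1] → acc 0, east 0, south 0
  cycle 2: PE[0][1] → acc 66, east 6, south 5
  cycle 2: PE[1][0] → acc 72, east 9, south 6
  cycle 2: PE[1][1] → acc 54, east 6, south 9
  cycle 3: PE[0][1] → acc 78, east 2, south 6
  cycle 3: PE[1][0] → acc 96, east 8, south 3
  cycle 3: PE[1][1] → acc 99, east 9, south 5
  cycle 4: PE[0][1] → acc 78, east 0, south 0
  cycle 4: PE[1][0] → acc 96, east 0, south 0
  cycle 4: PE[1][1] → acc 147, east 8, south 6

PE[1][1].acc = 147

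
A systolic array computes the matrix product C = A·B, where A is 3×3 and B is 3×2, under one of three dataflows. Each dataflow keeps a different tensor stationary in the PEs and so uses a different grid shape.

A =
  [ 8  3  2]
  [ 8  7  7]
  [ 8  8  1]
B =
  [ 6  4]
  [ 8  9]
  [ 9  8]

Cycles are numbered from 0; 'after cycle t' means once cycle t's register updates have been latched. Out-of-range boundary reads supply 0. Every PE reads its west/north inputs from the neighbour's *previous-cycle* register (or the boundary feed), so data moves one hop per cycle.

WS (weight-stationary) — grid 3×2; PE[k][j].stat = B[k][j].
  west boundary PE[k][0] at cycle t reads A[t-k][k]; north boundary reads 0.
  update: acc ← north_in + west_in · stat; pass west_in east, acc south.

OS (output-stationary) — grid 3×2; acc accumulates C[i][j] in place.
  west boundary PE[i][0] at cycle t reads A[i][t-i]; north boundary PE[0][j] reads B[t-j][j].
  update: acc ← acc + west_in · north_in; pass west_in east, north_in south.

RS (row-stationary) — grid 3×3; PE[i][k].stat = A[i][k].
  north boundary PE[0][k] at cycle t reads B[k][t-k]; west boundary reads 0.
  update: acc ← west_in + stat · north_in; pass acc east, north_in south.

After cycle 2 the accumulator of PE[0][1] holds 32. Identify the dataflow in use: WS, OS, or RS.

dataflow = WS

Under WS (3×2), PE[0][1]:
  @0  [0,1]  acc 0  |  →0  ↓0
  @1  [0,1]  acc 32  |  →8  ↓32
  @2  [0,1]  acc 32  |  →8  ↓32
Under OS (3×2), PE[0][1]:
  @0  [0,1]  acc 0  |  →0  ↓0
  @1  [0,1]  acc 32  |  →8  ↓4
  @2  [0,1]  acc 59  |  →3  ↓9
Under RS (3×3), PE[0][1]:
  @0  [0,1]  acc 0  |  →0  ↓0
  @1  [0,1]  acc 72  |  →72  ↓8
  @2  [0,1]  acc 59  |  →59  ↓9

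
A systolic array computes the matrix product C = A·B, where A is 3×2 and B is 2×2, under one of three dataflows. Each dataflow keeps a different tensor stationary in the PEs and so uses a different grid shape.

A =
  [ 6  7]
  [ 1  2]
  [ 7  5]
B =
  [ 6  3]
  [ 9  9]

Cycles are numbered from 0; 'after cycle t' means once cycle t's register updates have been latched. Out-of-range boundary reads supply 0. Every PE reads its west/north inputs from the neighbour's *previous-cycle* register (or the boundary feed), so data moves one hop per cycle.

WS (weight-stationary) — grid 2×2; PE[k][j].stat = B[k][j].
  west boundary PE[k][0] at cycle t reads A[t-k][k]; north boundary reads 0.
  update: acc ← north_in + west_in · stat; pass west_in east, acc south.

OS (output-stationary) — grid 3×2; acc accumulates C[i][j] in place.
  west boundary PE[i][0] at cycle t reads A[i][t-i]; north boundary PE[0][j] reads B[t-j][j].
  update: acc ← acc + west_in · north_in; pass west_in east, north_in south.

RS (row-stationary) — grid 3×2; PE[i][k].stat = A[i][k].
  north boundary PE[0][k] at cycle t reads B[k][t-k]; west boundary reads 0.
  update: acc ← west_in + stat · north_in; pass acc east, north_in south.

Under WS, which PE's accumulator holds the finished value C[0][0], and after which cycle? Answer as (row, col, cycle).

(row, col, cycle) = (1, 0, 1)

WS — PE[1][0] is where C[0][0] collects:
  t=0 PE[1][0]: acc=0 h=0 v=0
  t=1 PE[1][0]: acc=99 h=7 v=99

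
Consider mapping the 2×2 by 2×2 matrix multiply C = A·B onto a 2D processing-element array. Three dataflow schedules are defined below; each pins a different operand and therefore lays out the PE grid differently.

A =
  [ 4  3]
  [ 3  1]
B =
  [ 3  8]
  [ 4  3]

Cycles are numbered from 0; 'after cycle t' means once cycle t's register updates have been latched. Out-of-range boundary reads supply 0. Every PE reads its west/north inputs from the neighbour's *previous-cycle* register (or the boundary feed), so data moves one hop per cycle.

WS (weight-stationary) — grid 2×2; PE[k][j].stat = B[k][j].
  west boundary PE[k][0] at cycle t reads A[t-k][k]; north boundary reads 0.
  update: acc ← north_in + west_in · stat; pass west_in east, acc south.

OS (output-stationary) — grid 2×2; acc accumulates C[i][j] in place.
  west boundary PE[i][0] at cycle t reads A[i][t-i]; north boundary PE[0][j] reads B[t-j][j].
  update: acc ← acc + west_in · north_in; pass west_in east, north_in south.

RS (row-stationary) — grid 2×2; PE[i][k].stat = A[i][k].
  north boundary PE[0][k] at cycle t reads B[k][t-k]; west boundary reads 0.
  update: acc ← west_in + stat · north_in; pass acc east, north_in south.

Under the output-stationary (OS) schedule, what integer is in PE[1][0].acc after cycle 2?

PE[1][0].acc = 13

OS 2×2: PE[1][0] cycle-by-cycle (with neighbour feeds):
  c0 r0c0: 12 / 4 / 3
  c0 r1c0: 0 / 0 / 0
  c1 r0c0: 24 / 3 / 4
  c1 r1c0: 9 / 3 / 3
  c2 r0c0: 24 / 0 / 0
  c2 r1c0: 13 / 1 / 4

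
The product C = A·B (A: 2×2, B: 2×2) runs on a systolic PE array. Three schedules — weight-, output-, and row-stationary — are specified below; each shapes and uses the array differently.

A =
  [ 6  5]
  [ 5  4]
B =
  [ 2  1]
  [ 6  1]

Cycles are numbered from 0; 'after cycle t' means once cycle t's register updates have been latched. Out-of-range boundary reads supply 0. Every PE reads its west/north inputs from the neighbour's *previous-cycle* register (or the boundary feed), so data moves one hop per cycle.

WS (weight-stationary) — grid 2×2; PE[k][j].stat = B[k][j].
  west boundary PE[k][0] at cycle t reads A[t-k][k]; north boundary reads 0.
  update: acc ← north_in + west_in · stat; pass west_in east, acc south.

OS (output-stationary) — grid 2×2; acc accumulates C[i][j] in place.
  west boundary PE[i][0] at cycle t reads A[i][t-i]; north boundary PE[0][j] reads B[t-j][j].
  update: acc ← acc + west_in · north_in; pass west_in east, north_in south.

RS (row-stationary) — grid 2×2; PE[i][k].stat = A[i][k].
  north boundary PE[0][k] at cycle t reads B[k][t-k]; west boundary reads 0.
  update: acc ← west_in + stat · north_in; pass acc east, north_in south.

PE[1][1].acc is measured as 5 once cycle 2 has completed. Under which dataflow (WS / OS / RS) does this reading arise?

Under WS (2×2), PE[1][1]:
  [0] (1,1) acc=0 (h:0 v:0)
  [1] (1,1) acc=0 (h:0 v:0)
  [2] (1,1) acc=11 (h:5 v:11)
Under OS (2×2), PE[1][1]:
  [0] (1,1) acc=0 (h:0 v:0)
  [1] (1,1) acc=0 (h:0 v:0)
  [2] (1,1) acc=5 (h:5 v:1)
Under RS (2×2), PE[1][1]:
  [0] (1,1) acc=0 (h:0 v:0)
  [1] (1,1) acc=0 (h:0 v:0)
  [2] (1,1) acc=34 (h:34 v:6)

dataflow = OS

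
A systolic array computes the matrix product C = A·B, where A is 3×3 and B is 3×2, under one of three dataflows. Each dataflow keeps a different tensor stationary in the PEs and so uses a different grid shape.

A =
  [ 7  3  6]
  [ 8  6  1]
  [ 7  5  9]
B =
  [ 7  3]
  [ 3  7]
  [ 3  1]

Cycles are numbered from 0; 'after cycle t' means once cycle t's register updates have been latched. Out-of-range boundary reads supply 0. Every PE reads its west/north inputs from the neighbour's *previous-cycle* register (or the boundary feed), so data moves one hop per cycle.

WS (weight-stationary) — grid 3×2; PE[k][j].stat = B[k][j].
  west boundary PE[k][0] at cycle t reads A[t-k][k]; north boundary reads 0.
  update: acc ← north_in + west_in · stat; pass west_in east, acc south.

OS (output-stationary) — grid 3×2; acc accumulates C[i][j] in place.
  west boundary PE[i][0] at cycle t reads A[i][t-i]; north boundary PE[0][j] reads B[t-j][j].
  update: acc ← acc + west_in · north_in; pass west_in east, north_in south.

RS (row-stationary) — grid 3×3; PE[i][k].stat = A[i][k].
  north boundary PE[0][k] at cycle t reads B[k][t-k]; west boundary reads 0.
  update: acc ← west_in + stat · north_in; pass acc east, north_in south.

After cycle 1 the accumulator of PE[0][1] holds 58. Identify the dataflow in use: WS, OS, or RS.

WS (3×2 grid), PE[0][1]:
  [0] (0,1) acc=0 (h:0 v:0)
  [1] (0,1) acc=21 (h:7 v:21)
OS (3×2 grid), PE[0][1]:
  [0] (0,1) acc=0 (h:0 v:0)
  [1] (0,1) acc=21 (h:7 v:3)
RS (3×3 grid), PE[0][1]:
  [0] (0,1) acc=0 (h:0 v:0)
  [1] (0,1) acc=58 (h:58 v:3)

dataflow = RS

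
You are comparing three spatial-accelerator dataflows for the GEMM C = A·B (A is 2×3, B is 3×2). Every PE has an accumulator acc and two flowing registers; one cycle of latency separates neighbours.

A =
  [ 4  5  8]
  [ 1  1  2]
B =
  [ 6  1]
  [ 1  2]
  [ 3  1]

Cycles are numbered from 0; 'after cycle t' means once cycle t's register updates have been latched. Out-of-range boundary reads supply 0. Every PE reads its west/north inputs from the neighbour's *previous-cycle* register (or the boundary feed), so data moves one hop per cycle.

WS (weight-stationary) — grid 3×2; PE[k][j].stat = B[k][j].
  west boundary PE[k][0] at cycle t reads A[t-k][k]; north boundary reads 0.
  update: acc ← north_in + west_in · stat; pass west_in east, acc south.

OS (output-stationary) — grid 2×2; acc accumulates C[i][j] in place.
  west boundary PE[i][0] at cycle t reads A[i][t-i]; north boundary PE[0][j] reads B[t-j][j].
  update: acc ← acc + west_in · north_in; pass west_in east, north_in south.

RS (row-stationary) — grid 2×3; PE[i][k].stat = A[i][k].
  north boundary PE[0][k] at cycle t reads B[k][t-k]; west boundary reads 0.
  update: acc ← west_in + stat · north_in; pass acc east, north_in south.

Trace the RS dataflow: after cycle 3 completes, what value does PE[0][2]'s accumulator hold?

RS (2×3). Following PE[0][2] plus its west/north inputs:
  after 0 — PE[0][1] acc=0, pass-E 0, pass-S 0
  after 0 — PE[0][2] acc=0, pass-E 0, pass-S 0
  after 1 — PE[0][1] acc=29, pass-E 29, pass-S 1
  after 1 — PE[0][2] acc=0, pass-E 0, pass-S 0
  after 2 — PE[0][1] acc=14, pass-E 14, pass-S 2
  after 2 — PE[0][2] acc=53, pass-E 53, pass-S 3
  after 3 — PE[0][1] acc=0, pass-E 0, pass-S 0
  after 3 — PE[0][2] acc=22, pass-E 22, pass-S 1

PE[0][2].acc = 22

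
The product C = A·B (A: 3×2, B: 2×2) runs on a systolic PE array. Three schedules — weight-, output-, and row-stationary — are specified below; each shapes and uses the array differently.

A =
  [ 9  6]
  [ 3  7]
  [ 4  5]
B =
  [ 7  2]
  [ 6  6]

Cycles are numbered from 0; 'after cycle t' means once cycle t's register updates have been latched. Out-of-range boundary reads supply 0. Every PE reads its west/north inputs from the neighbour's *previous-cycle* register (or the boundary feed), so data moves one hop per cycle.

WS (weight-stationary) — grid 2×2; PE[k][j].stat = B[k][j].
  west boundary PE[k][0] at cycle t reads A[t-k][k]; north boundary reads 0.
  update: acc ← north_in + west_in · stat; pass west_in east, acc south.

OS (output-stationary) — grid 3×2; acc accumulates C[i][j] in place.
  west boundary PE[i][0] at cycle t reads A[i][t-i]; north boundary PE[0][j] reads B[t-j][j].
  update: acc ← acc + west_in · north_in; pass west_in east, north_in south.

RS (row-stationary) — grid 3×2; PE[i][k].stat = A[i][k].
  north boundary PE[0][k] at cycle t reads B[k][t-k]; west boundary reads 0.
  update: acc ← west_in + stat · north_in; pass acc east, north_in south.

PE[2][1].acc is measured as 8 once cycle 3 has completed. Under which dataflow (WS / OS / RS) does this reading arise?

dataflow = OS

WS (2×2): PE[2][1] does not exist.
— OS: 3×2; PE[2][1] trace:
  0: (2,1).acc=0  regs=<0,0>
  1: (2,1).acc=0  regs=<0,0>
  2: (2,1).acc=0  regs=<0,0>
  3: (2,1).acc=8  regs=<4,2>
— RS: 3×2; PE[2][1] trace:
  0: (2,1).acc=0  regs=<0,0>
  1: (2,1).acc=0  regs=<0,0>
  2: (2,1).acc=0  regs=<0,0>
  3: (2,1).acc=58  regs=<58,6>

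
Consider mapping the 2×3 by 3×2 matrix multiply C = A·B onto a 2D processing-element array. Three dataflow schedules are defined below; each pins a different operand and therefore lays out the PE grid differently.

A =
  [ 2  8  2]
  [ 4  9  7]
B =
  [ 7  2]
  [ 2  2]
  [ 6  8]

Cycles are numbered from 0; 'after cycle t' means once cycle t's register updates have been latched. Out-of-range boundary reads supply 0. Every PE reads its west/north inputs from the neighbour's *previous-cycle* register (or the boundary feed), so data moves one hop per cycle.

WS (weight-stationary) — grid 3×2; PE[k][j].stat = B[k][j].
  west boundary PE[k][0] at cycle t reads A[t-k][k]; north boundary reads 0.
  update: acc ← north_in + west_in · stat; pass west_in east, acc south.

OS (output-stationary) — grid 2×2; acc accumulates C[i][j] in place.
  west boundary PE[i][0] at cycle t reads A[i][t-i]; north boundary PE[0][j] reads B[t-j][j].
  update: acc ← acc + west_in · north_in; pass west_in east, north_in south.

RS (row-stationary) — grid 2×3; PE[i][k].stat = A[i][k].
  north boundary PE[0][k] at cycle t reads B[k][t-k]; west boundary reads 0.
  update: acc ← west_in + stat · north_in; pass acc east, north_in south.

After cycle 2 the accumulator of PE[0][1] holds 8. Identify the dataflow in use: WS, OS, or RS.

WS (3×2 grid), PE[0][1]:
  after 0 — PE[0][1] acc=0, pass-E 0, pass-S 0
  after 1 — PE[0][1] acc=4, pass-E 2, pass-S 4
  after 2 — PE[0][1] acc=8, pass-E 4, pass-S 8
OS (2×2 grid), PE[0][1]:
  after 0 — PE[0][1] acc=0, pass-E 0, pass-S 0
  after 1 — PE[0][1] acc=4, pass-E 2, pass-S 2
  after 2 — PE[0][1] acc=20, pass-E 8, pass-S 2
RS (2×3 grid), PE[0][1]:
  after 0 — PE[0][1] acc=0, pass-E 0, pass-S 0
  after 1 — PE[0][1] acc=30, pass-E 30, pass-S 2
  after 2 — PE[0][1] acc=20, pass-E 20, pass-S 2

dataflow = WS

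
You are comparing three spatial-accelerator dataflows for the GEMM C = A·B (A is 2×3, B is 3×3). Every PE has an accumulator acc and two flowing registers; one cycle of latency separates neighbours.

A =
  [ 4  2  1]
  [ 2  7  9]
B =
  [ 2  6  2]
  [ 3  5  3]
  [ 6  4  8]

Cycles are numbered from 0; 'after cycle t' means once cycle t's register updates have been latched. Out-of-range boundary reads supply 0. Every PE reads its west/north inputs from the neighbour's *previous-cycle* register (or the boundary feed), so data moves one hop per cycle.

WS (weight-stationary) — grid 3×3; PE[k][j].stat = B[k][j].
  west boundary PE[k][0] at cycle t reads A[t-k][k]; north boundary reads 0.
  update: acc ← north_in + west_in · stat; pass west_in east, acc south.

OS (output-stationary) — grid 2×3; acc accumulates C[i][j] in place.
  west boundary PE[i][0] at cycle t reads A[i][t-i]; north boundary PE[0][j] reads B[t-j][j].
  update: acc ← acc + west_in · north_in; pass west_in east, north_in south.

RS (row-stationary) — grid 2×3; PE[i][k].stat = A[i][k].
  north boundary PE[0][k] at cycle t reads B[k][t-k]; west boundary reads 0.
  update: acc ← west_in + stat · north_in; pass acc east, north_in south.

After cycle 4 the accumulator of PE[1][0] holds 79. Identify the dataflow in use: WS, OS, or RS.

dataflow = OS

WS [3×3] PE[1][0] across cycles:
  cycle 0: PE[1][0] → acc 0, east 0, south 0
  cycle 1: PE[1][0] → acc 14, east 2, south 14
  cycle 2: PE[1][0] → acc 25, east 7, south 25
  cycle 3: PE[1][0] → acc 0, east 0, south 0
  cycle 4: PE[1][0] → acc 0, east 0, south 0
OS [2×3] PE[1][0] across cycles:
  cycle 0: PE[1][0] → acc 0, east 0, south 0
  cycle 1: PE[1][0] → acc 4, east 2, south 2
  cycle 2: PE[1][0] → acc 25, east 7, south 3
  cycle 3: PE[1][0] → acc 79, east 9, south 6
  cycle 4: PE[1][0] → acc 79, east 0, south 0
RS [2×3] PE[1][0] across cycles:
  cycle 0: PE[1][0] → acc 0, east 0, south 0
  cycle 1: PE[1][0] → acc 4, east 4, south 2
  cycle 2: PE[1][0] → acc 12, east 12, south 6
  cycle 3: PE[1][0] → acc 4, east 4, south 2
  cycle 4: PE[1][0] → acc 0, east 0, south 0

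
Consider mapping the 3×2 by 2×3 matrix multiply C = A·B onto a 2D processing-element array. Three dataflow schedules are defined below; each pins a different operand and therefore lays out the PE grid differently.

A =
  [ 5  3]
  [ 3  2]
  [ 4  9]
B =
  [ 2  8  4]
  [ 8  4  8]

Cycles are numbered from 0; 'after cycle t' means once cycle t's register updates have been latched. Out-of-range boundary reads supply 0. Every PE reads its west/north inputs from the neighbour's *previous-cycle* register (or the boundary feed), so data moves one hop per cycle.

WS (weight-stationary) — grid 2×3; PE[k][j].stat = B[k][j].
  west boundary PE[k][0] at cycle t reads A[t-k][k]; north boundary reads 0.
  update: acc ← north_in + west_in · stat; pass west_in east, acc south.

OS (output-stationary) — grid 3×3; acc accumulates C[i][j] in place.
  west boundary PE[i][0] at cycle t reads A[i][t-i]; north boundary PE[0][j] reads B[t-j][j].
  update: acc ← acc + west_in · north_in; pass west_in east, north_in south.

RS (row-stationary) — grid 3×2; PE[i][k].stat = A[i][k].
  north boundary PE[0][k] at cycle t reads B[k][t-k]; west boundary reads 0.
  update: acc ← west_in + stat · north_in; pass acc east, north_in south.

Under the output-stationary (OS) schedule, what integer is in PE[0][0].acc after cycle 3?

Tracing OS — 3×3 array, target PE[0][0]:
  step 0 · PE0,0: acc=10; fwd→5 fwd↓2
  step 1 · PE0,0: acc=34; fwd→3 fwd↓8
  step 2 · PE0,0: acc=34; fwd→0 fwd↓0
  step 3 · PE0,0: acc=34; fwd→0 fwd↓0

PE[0][0].acc = 34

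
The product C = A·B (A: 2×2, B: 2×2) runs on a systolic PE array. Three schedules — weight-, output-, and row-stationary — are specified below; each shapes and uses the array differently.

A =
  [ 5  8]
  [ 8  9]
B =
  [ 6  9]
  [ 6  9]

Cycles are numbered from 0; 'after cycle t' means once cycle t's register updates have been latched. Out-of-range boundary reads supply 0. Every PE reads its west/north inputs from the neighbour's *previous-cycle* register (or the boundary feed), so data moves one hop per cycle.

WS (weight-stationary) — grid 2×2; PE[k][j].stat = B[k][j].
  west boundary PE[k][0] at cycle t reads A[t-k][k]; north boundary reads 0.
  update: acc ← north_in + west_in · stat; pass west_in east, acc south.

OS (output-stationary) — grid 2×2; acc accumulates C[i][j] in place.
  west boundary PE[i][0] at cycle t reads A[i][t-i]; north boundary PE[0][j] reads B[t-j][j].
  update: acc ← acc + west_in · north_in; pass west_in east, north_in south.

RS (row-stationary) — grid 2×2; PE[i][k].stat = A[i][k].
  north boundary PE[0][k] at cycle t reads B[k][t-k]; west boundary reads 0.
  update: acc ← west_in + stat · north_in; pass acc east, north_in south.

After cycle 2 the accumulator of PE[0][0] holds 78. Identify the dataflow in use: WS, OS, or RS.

WS [2×2] PE[0][0] across cycles:
  0: (0,0).acc=30  regs=<5,30>
  1: (0,0).acc=48  regs=<8,48>
  2: (0,0).acc=0  regs=<0,0>
OS [2×2] PE[0][0] across cycles:
  0: (0,0).acc=30  regs=<5,6>
  1: (0,0).acc=78  regs=<8,6>
  2: (0,0).acc=78  regs=<0,0>
RS [2×2] PE[0][0] across cycles:
  0: (0,0).acc=30  regs=<30,6>
  1: (0,0).acc=45  regs=<45,9>
  2: (0,0).acc=0  regs=<0,0>

dataflow = OS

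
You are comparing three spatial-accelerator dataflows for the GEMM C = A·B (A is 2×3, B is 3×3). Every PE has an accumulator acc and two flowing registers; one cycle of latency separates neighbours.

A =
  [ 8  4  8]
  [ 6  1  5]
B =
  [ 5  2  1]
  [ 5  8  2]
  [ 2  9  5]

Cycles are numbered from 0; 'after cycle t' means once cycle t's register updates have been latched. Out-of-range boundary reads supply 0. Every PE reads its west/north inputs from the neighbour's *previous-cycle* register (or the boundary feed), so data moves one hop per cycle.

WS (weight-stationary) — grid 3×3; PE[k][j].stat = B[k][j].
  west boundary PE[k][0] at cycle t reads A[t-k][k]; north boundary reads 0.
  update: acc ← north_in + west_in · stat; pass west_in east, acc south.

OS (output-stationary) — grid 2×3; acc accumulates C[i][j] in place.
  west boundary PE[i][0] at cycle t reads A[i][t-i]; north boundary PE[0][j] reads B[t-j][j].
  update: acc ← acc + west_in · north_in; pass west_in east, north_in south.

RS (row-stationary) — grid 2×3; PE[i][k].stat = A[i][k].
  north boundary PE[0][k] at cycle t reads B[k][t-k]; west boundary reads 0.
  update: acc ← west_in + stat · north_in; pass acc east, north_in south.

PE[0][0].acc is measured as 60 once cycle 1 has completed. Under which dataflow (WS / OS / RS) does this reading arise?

dataflow = OS

Under WS (3×3), PE[0][0]:
  step 0 · PE0,0: acc=40; fwd→8 fwd↓40
  step 1 · PE0,0: acc=30; fwd→6 fwd↓30
Under OS (2×3), PE[0][0]:
  step 0 · PE0,0: acc=40; fwd→8 fwd↓5
  step 1 · PE0,0: acc=60; fwd→4 fwd↓5
Under RS (2×3), PE[0][0]:
  step 0 · PE0,0: acc=40; fwd→40 fwd↓5
  step 1 · PE0,0: acc=16; fwd→16 fwd↓2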